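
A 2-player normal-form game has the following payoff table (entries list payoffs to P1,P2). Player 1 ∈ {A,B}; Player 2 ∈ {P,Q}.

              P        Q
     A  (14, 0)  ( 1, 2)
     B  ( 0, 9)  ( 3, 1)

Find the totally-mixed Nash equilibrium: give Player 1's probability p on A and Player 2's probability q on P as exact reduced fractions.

P1 indiff ⇒ q·14+(1-q)·1 = q·0+(1-q)·3 ⇒ q(14) = (1-q)(2) ⇒ q = 1/8
P2 indiff ⇒ p·0+(1-p)·9 = p·2+(1-p)·1 ⇒ p(-2) = (1-p)(-8) ⇒ p = 4/5

P1 mixes 4/5 on A; P2 mixes 1/8 on P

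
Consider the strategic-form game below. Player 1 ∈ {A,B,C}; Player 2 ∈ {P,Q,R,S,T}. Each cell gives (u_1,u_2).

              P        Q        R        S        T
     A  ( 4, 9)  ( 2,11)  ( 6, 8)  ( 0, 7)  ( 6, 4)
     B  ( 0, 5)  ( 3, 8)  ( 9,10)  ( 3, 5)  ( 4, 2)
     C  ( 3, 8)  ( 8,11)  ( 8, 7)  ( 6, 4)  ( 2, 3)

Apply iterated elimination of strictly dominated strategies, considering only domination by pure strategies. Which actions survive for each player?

IESDS → P1:{B,C} P2:{Q,R}

P2 drop P (Q beats it: A:11>9 B:8>5 C:11>8)
P2 drop S (Q beats it: A:11>7 B:8>5 C:11>4)
P2 drop T (Q beats it: A:11>4 B:8>2 C:11>3)
P1 drop A (B beats it: Q:3>2 R:9>6)
P1→{B,C} P2→{Q,R}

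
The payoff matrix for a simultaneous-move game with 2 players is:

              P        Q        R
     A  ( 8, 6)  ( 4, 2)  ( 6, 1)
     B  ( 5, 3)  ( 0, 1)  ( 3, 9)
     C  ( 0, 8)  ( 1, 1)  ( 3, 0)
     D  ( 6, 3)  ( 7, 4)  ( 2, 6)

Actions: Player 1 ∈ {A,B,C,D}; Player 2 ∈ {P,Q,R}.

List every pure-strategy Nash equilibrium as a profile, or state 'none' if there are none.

PSNE = {(A,P)}

(A,P): NE
(A,Q): not NE [P1→D gives 7>4; P2→P gives 6>2]
(A,R): not NE [P2→P gives 6>1]
(B,P): not NE [P1→A gives 8>5; P2→R gives 9>3]
(B,Q): not NE [P1→D gives 7>0; P2→R gives 9>1]
(B,R): not NE [P1→A gives 6>3]
(C,P): not NE [P1→A gives 8>0]
(C,Q): not NE [P1→D gives 7>1; P2→P gives 8>1]
(C,R): not NE [P1→A gives 6>3; P2→P gives 8>0]
(D,P): not NE [P1→A gives 8>6; P2→R gives 6>3]
(D,Q): not NE [P2→R gives 6>4]
(D,R): not NE [P1→A gives 6>2]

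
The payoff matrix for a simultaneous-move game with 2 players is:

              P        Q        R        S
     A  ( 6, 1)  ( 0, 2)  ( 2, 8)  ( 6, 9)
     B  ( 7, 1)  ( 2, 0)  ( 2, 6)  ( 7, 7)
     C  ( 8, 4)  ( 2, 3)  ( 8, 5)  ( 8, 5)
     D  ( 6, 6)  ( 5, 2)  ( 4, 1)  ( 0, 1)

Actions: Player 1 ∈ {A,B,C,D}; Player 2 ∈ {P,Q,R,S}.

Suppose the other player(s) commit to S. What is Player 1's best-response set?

P1 best: {C}

u_1(A vs S) = 6
u_1(B vs S) = 7
u_1(C vs S) = 8
u_1(D vs S) = 0
max payoff 8 at {C}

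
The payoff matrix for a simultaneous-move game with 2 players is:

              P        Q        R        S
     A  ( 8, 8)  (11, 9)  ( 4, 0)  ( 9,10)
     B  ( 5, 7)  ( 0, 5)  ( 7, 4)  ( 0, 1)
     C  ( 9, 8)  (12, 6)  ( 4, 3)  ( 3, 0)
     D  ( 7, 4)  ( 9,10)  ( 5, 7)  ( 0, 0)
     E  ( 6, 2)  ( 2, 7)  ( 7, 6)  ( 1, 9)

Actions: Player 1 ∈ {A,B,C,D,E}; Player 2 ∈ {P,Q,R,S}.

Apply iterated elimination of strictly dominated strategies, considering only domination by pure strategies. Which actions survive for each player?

IESDS → P1:{A,C} P2:{P,Q,S}

P2 drop R (Q beats it: A:9>0 B:5>4 C:6>3 D:10>7 E:7>6)
P1 drop B (A beats it: P:8>5 Q:11>0 S:9>0)
P1 drop D (A beats it: P:8>7 Q:11>9 S:9>0)
P1 drop E (A beats it: P:8>6 Q:11>2 S:9>1)
P1→{A,C} P2→{P,Q,S}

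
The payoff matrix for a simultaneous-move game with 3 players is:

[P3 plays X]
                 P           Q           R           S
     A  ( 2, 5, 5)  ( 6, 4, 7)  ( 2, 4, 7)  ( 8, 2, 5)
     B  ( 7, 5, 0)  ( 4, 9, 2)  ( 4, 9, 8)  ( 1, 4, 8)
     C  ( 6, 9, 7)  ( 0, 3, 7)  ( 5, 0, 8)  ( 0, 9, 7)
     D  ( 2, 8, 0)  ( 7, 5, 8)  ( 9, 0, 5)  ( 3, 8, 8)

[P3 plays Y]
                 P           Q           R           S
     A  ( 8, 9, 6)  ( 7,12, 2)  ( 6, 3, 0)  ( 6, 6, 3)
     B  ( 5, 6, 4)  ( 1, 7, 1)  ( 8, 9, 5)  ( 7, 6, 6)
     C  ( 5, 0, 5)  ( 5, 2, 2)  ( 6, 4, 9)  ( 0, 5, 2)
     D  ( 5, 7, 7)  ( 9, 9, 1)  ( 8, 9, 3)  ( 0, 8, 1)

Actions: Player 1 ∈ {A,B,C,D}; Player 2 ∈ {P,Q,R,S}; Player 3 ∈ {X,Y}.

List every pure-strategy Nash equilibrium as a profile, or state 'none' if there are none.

No pure NE.

(A,P,X): not NE [P1→B gives 7>2; P3→Y gives 6>5]
(A,P,Y): not NE [P2→Q gives 12>9]
(A,Q,X): not NE [P1→D gives 7>6; P2→P gives 5>4]
(A,Q,Y): not NE [P1→D gives 9>7; P3→X gives 7>2]
(A,R,X): not NE [P1→D gives 9>2; P2→P gives 5>4]
(A,R,Y): not NE [P1→D gives 8>6; P2→Q gives 12>3; P3→X gives 7>0]
(A,S,X): not NE [P2→P gives 5>2]
(A,S,Y): not NE [P1→B gives 7>6; P2→Q gives 12>6; P3→X gives 5>3]
(B,P,X): not NE [P2→R gives 9>5; P3→Y gives 4>0]
(B,P,Y): not NE [P1→A gives 8>5; P2→R gives 9>6]
(B,Q,X): not NE [P1→D gives 7>4]
(B,Q,Y): not NE [P1→D gives 9>1; P2→R gives 9>7; P3→X gives 2>1]
(B,R,X): not NE [P1→D gives 9>4]
(B,R,Y): not NE [P3→X gives 8>5]
(B,S,X): not NE [P1→A gives 8>1; P2→R gives 9>4]
(B,S,Y): not NE [P2→R gives 9>6; P3→X gives 8>6]
(C,P,X): not NE [P1→B gives 7>6]
(C,P,Y): not NE [P1→A gives 8>5; P2→S gives 5>0; P3→X gives 7>5]
(C,Q,X): not NE [P1→D gives 7>0; P2→S gives 9>3]
(C,Q,Y): not NE [P1→D gives 9>5; P2→S gives 5>2; P3→X gives 7>2]
(C,R,X): not NE [P1→D gives 9>5; P2→S gives 9>0; P3→Y gives 9>8]
(C,R,Y): not NE [P1→D gives 8>6; P2→S gives 5>4]
(C,S,X): not NE [P1→A gives 8>0]
(C,S,Y): not NE [P1→B gives 7>0; P3→X gives 7>2]
(D,P,X): not NE [P1→B gives 7>2; P3→Y gives 7>0]
(D,P,Y): not NE [P1→A gives 8>5; P2→R gives 9>7]
(D,Q,X): not NE [P2→S gives 8>5]
(D,Q,Y): not NE [P3→X gives 8>1]
(D,R,X): not NE [P2→S gives 8>0]
(D,R,Y): not NE [P3→X gives 5>3]
(D,S,X): not NE [P1→A gives 8>3]
(D,S,Y): not NE [P1→B gives 7>0; P2→R gives 9>8; P3→X gives 8>1]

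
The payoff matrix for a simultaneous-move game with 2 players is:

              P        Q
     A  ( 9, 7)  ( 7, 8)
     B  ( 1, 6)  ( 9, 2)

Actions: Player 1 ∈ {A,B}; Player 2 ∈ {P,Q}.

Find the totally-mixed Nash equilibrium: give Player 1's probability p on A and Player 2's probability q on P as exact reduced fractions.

P1 indiff ⇒ q·9+(1-q)·7 = q·1+(1-q)·9 ⇒ q(8) = (1-q)(2) ⇒ q = 1/5
P2 indiff ⇒ p·7+(1-p)·6 = p·8+(1-p)·2 ⇒ p(-1) = (1-p)(-4) ⇒ p = 4/5

P1 mixes 4/5 on A; P2 mixes 1/5 on P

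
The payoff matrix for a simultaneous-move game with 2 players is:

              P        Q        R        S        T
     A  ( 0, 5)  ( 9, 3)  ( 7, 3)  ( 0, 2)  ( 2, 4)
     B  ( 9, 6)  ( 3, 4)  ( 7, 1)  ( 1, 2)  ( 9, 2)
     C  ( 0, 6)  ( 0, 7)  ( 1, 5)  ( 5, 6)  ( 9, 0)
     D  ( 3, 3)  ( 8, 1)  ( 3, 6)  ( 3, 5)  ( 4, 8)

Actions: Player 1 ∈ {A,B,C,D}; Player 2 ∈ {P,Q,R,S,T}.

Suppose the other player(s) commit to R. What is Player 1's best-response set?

P1 best: {A,B}

u_1(A vs R) = 7
u_1(B vs R) = 7
u_1(C vs R) = 1
u_1(D vs R) = 3
max payoff 7 at {A,B}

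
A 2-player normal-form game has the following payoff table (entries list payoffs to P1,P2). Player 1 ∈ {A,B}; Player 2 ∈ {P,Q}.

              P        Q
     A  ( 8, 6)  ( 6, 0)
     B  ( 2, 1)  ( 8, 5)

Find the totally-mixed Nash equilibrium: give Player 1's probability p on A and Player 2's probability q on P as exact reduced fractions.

(p,q) = (2/5, 1/4)

P1 indiff ⇒ q·8+(1-q)·6 = q·2+(1-q)·8 ⇒ q(6) = (1-q)(2) ⇒ q = 1/4
P2 indiff ⇒ p·6+(1-p)·1 = p·0+(1-p)·5 ⇒ p(6) = (1-p)(4) ⇒ p = 2/5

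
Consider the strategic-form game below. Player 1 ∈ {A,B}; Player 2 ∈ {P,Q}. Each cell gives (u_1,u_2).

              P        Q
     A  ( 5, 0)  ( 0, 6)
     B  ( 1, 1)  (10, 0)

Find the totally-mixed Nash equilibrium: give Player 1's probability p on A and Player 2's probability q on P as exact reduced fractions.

P1 indiff ⇒ q·5+(1-q)·0 = q·1+(1-q)·10 ⇒ q(4) = (1-q)(10) ⇒ q = 5/7
P2 indiff ⇒ p·0+(1-p)·1 = p·6+(1-p)·0 ⇒ p(-6) = (1-p)(-1) ⇒ p = 1/7

P1 mixes 1/7 on A; P2 mixes 5/7 on P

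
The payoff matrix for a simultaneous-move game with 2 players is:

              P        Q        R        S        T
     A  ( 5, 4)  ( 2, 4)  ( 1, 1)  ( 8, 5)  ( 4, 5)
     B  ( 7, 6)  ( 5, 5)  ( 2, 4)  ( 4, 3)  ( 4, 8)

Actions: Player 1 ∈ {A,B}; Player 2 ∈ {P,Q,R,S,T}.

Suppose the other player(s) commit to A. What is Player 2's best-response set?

P2 best: {S,T}

u_2(P vs A) = 4
u_2(Q vs A) = 4
u_2(R vs A) = 1
u_2(S vs A) = 5
u_2(T vs A) = 5
max payoff 5 at {S,T}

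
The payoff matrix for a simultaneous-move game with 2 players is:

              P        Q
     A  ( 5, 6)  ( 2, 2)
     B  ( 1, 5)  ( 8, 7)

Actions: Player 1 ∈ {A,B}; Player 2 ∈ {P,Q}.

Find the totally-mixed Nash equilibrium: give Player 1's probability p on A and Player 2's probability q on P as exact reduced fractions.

P1 indiff ⇒ q·5+(1-q)·2 = q·1+(1-q)·8 ⇒ q(4) = (1-q)(6) ⇒ q = 3/5
P2 indiff ⇒ p·6+(1-p)·5 = p·2+(1-p)·7 ⇒ p(4) = (1-p)(2) ⇒ p = 1/3

(p,q) = (1/3, 3/5)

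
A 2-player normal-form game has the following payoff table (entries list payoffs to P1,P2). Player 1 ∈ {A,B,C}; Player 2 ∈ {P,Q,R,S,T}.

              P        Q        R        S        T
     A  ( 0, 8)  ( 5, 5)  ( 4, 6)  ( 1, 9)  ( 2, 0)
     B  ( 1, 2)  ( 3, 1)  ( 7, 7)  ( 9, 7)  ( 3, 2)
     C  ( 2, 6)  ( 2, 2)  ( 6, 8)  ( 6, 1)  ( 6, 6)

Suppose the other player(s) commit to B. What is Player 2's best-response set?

u_2(P vs B) = 2
u_2(Q vs B) = 1
u_2(R vs B) = 7
u_2(S vs B) = 7
u_2(T vs B) = 2
max payoff 7 at {R,S}

BR_2 = {R,S}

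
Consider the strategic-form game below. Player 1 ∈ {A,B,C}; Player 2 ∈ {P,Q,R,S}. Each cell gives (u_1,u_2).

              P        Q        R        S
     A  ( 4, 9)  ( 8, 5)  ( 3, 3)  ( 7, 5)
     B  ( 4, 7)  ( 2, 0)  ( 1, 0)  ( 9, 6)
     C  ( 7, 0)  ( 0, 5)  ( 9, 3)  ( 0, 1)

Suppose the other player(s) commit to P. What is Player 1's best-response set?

P1 best: {C}

u_1(A vs P) = 4
u_1(B vs P) = 4
u_1(C vs P) = 7
max payoff 7 at {C}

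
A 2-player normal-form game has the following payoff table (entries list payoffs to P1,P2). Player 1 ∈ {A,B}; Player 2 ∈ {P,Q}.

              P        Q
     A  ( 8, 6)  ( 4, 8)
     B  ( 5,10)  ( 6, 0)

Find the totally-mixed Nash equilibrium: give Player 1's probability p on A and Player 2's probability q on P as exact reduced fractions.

P1 indiff ⇒ q·8+(1-q)·4 = q·5+(1-q)·6 ⇒ q(3) = (1-q)(2) ⇒ q = 2/5
P2 indiff ⇒ p·6+(1-p)·10 = p·8+(1-p)·0 ⇒ p(-2) = (1-p)(-10) ⇒ p = 5/6

p=5/6, q=2/5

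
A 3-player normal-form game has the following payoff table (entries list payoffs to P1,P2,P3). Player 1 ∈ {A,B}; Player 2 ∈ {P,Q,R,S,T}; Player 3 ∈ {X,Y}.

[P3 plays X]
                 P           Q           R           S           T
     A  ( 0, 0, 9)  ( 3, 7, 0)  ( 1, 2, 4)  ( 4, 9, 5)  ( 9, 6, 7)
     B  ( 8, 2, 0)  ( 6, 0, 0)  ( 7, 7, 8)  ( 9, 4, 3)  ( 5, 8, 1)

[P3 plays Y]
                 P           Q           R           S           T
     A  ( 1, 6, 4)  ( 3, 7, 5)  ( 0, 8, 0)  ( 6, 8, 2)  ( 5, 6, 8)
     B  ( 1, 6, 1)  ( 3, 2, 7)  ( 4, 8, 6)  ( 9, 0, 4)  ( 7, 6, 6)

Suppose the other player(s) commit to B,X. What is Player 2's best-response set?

u_2(P vs B,X) = 2
u_2(Q vs B,X) = 0
u_2(R vs B,X) = 7
u_2(S vs B,X) = 4
u_2(T vs B,X) = 8
max payoff 8 at {T}

argmax u_2 = {T}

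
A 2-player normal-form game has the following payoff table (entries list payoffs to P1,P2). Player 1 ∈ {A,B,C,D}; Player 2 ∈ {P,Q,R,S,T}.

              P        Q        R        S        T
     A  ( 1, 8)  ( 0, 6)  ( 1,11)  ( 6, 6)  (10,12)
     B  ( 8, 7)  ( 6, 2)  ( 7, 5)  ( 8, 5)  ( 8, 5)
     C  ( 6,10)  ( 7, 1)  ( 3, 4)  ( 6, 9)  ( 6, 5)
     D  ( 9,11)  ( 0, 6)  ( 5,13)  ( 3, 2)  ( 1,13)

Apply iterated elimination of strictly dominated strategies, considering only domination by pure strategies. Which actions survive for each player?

P2 drop Q (P beats it: A:8>6 B:7>2 C:10>1 D:11>6)
P1 drop C (B beats it: P:8>6 R:7>3 S:8>6 T:8>6)
P2 drop S (P beats it: A:8>6 B:7>5 D:11>2)
P1→{A,B,D} P2→{P,R,T}

IESDS → P1:{A,B,D} P2:{P,R,T}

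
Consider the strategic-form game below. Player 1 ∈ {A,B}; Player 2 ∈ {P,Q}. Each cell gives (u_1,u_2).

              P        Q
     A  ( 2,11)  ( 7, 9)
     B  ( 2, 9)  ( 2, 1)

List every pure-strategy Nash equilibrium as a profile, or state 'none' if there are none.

PSNE = {(A,P), (B,P)}

(A,P): NE
(A,Q): not NE [P2→P gives 11>9]
(B,P): NE
(B,Q): not NE [P1→A gives 7>2; P2→P gives 9>1]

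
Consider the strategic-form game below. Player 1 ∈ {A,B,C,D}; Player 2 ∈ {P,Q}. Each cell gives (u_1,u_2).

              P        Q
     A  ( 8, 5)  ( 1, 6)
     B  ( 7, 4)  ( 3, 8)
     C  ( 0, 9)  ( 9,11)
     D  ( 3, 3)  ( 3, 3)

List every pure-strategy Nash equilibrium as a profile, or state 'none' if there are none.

Nash profiles: (C,Q)

(A,P): not NE [P2→Q gives 6>5]
(A,Q): not NE [P1→C gives 9>1]
(B,P): not NE [P1→A gives 8>7; P2→Q gives 8>4]
(B,Q): not NE [P1→C gives 9>3]
(C,P): not NE [P1→A gives 8>0; P2→Q gives 11>9]
(C,Q): NE
(D,P): not NE [P1→A gives 8>3]
(D,Q): not NE [P1→C gives 9>3]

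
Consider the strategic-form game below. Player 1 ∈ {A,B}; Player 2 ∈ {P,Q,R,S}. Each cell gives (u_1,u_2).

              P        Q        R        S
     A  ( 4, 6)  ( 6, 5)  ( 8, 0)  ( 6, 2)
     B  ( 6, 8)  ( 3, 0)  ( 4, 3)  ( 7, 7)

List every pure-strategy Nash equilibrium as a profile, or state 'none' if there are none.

(A,P): not NE [P1→B gives 6>4]
(A,Q): not NE [P2→P gives 6>5]
(A,R): not NE [P2→P gives 6>0]
(A,S): not NE [P1→B gives 7>6; P2→P gives 6>2]
(B,P): NE
(B,Q): not NE [P1→A gives 6>3; P2→P gives 8>0]
(B,R): not NE [P1→A gives 8>4; P2→P gives 8>3]
(B,S): not NE [P2→P gives 8>7]

NE set: (B,P)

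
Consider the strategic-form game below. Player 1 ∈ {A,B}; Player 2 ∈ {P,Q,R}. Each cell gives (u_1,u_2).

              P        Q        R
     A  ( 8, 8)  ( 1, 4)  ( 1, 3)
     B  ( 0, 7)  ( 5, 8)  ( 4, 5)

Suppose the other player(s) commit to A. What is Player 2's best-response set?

argmax u_2 = {P}

u_2(P vs A) = 8
u_2(Q vs A) = 4
u_2(R vs A) = 3
max payoff 8 at {P}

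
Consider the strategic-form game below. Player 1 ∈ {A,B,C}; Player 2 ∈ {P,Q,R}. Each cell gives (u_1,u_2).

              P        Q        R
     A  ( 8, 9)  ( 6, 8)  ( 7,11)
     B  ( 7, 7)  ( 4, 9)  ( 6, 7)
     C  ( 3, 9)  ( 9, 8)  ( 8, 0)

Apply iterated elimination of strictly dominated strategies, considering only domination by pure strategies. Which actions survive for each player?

Remaining: P1:{A,C} P2:{P,R}

P1 drop B (A beats it: P:8>7 Q:6>4 R:7>6)
P2 drop Q (P beats it: A:9>8 C:9>8)
P1→{A,C} P2→{P,R}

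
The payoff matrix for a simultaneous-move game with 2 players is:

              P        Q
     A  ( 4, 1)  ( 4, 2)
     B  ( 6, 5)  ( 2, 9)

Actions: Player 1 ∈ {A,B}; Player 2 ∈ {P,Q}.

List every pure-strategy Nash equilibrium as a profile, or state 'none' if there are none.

(A,P): not NE [P1→B gives 6>4; P2→Q gives 2>1]
(A,Q): NE
(B,P): not NE [P2→Q gives 9>5]
(B,Q): not NE [P1→A gives 4>2]

PSNE = {(A,Q)}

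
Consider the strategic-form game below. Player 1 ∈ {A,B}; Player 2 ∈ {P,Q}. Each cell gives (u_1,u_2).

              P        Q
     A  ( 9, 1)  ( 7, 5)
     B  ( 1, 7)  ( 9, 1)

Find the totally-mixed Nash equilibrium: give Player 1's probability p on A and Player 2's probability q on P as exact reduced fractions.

P1 indiff ⇒ q·9+(1-q)·7 = q·1+(1-q)·9 ⇒ q(8) = (1-q)(2) ⇒ q = 1/5
P2 indiff ⇒ p·1+(1-p)·7 = p·5+(1-p)·1 ⇒ p(-4) = (1-p)(-6) ⇒ p = 3/5

p=3/5, q=1/5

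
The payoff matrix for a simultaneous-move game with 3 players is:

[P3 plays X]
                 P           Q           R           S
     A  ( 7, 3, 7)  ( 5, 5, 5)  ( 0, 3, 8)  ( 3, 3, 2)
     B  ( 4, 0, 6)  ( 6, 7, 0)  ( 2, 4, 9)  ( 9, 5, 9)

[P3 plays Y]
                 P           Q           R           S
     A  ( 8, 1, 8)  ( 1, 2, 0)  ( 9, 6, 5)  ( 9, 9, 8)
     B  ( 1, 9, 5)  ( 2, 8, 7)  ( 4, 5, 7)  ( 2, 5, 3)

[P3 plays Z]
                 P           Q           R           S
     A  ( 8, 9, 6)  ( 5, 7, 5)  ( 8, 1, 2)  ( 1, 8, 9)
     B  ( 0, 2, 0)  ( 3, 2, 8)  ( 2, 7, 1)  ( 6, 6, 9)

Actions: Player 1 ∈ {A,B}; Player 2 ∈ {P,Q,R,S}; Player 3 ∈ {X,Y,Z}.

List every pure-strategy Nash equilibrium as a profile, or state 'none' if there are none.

(A,P,X): not NE [P2→Q gives 5>3; P3→Y gives 8>7]
(A,P,Y): not NE [P2→S gives 9>1]
(A,P,Z): not NE [P3→Y gives 8>6]
(A,Q,X): not NE [P1→B gives 6>5]
(A,Q,Y): not NE [P1→B gives 2>1; P2→S gives 9>2; P3→Z gives 5>0]
(A,Q,Z): not NE [P2→P gives 9>7]
(A,R,X): not NE [P1→B gives 2>0; P2→Q gives 5>3]
(A,R,Y): not NE [P2→S gives 9>6; P3→X gives 8>5]
(A,R,Z): not NE [P2→P gives 9>1; P3→X gives 8>2]
(A,S,X): not NE [P1→B gives 9>3; P2→Q gives 5>3; P3→Z gives 9>2]
(A,S,Y): not NE [P3→Z gives 9>8]
(A,S,Z): not NE [P1→B gives 6>1; P2→P gives 9>8]
(B,P,X): not NE [P1→A gives 7>4; P2→Q gives 7>0]
(B,P,Y): not NE [P1→A gives 8>1; P3→X gives 6>5]
(B,P,Z): not NE [P1→A gives 8>0; P2→R gives 7>2; P3→X gives 6>0]
(B,Q,X): not NE [P3→Z gives 8>0]
(B,Q,Y): not NE [P2→P gives 9>8; P3→Z gives 8>7]
(B,Q,Z): not NE [P1→A gives 5>3; P2→R gives 7>2]
(B,R,X): not NE [P2→Q gives 7>4]
(B,R,Y): not NE [P1→A gives 9>4; P2→P gives 9>5; P3→X gives 9>7]
(B,R,Z): not NE [P1→A gives 8>2; P3→X gives 9>1]
(B,S,X): not NE [P2→Q gives 7>5]
(B,S,Y): not NE [P1→A gives 9>2; P2→P gives 9>5; P3→Z gives 9>3]
(B,S,Z): not NE [P2→R gives 7>6]

No pure NE.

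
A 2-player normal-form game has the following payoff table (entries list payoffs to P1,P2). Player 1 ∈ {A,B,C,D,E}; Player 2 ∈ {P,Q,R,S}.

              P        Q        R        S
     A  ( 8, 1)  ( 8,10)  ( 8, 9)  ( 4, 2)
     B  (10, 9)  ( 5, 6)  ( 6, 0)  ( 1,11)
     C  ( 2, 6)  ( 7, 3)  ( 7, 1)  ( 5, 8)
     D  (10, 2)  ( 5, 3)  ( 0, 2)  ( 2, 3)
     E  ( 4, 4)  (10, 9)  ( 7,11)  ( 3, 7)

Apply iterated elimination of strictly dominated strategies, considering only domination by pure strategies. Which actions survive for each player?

Remaining: P1:{A,C,E} P2:{Q,R,S}

P2 drop P (S beats it: A:2>1 B:11>9 C:8>6 D:3>2 E:7>4)
P1 drop B (A beats it: Q:8>5 R:8>6 S:4>1)
P1 drop D (A beats it: Q:8>5 R:8>0 S:4>2)
P1→{A,C,E} P2→{Q,R,S}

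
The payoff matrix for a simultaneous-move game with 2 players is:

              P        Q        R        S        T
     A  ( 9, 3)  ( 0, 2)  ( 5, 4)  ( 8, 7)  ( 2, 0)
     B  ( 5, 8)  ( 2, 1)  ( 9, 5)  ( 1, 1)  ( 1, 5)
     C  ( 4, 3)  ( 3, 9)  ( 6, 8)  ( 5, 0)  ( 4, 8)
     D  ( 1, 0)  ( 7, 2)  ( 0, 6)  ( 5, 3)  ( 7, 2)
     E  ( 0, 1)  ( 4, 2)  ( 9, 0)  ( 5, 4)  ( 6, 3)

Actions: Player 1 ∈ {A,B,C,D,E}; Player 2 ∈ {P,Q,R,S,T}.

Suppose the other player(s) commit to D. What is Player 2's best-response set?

BR_2 = {R}

u_2(P vs D) = 0
u_2(Q vs D) = 2
u_2(R vs D) = 6
u_2(S vs D) = 3
u_2(T vs D) = 2
max payoff 6 at {R}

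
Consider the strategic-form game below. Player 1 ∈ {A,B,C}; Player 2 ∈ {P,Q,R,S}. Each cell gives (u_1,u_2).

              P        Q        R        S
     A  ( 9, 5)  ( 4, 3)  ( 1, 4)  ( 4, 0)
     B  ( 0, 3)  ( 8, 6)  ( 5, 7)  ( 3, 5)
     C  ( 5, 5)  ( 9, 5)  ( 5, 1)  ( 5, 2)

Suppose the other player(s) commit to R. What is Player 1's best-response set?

u_1(A vs R) = 1
u_1(B vs R) = 5
u_1(C vs R) = 5
max payoff 5 at {B,C}

BR_1 = {B,C}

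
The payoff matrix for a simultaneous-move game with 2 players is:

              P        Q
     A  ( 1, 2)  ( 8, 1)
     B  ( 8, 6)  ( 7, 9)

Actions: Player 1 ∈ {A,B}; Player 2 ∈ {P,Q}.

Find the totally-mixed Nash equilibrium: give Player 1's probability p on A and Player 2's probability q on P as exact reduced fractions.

p=3/4, q=1/8

P1 indiff ⇒ q·1+(1-q)·8 = q·8+(1-q)·7 ⇒ q(-7) = (1-q)(-1) ⇒ q = 1/8
P2 indiff ⇒ p·2+(1-p)·6 = p·1+(1-p)·9 ⇒ p(1) = (1-p)(3) ⇒ p = 3/4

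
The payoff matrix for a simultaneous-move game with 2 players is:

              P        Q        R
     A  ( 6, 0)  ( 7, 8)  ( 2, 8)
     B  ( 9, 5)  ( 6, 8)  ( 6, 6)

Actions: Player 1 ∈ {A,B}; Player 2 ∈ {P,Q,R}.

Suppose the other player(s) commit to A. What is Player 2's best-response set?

u_2(P vs A) = 0
u_2(Q vs A) = 8
u_2(R vs A) = 8
max payoff 8 at {Q,R}

argmax u_2 = {Q,R}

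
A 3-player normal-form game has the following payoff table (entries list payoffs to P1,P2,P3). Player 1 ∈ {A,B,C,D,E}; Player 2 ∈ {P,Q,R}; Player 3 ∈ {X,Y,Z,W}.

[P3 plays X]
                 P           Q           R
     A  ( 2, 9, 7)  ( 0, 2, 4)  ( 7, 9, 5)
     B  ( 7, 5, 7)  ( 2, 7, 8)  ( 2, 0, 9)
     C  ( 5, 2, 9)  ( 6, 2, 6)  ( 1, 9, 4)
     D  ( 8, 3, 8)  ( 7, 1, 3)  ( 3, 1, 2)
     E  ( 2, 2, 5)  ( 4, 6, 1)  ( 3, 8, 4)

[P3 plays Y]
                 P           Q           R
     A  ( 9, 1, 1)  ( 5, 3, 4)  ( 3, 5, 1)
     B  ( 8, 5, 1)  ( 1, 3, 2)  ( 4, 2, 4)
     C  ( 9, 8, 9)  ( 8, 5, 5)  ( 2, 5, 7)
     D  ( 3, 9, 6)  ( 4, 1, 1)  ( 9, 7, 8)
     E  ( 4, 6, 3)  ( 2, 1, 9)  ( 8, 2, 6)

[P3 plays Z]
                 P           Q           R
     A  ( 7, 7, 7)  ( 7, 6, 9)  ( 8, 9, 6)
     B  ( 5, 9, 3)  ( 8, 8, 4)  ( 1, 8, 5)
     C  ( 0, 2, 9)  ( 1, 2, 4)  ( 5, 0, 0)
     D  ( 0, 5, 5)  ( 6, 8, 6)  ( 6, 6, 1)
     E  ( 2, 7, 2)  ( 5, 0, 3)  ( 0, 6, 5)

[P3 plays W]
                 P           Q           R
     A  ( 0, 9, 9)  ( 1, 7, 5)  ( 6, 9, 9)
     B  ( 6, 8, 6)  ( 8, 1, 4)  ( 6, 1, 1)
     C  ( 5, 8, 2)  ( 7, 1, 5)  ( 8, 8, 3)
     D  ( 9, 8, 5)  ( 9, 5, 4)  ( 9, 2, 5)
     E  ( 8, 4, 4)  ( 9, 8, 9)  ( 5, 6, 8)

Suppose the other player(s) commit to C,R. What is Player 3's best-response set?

u_3(X vs C,R) = 4
u_3(Y vs C,R) = 7
u_3(Z vs C,R) = 0
u_3(W vs C,R) = 3
max payoff 7 at {Y}

argmax u_3 = {Y}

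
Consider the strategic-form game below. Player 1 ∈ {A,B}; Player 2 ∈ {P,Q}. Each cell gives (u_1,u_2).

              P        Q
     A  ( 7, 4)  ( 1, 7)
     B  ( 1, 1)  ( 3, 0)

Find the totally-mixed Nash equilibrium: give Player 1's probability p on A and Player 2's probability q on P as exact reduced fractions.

(p,q) = (1/4, 1/4)

P1 indiff ⇒ q·7+(1-q)·1 = q·1+(1-q)·3 ⇒ q(6) = (1-q)(2) ⇒ q = 1/4
P2 indiff ⇒ p·4+(1-p)·1 = p·7+(1-p)·0 ⇒ p(-3) = (1-p)(-1) ⇒ p = 1/4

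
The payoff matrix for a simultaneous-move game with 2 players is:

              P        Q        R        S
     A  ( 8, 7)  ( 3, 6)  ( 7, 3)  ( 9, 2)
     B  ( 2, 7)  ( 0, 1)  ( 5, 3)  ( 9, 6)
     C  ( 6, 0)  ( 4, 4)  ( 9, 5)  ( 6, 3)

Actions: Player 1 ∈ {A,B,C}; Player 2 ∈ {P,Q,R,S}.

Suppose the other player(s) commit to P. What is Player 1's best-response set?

argmax u_1 = {A}

u_1(A vs P) = 8
u_1(B vs P) = 2
u_1(C vs P) = 6
max payoff 8 at {A}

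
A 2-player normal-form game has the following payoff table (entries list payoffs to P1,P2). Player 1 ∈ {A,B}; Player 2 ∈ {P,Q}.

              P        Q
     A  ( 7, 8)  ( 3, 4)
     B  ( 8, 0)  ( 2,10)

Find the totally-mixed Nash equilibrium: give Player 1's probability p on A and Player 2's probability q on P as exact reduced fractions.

p=5/7, q=1/2

P1 indiff ⇒ q·7+(1-q)·3 = q·8+(1-q)·2 ⇒ q(-1) = (1-q)(-1) ⇒ q = 1/2
P2 indiff ⇒ p·8+(1-p)·0 = p·4+(1-p)·10 ⇒ p(4) = (1-p)(10) ⇒ p = 5/7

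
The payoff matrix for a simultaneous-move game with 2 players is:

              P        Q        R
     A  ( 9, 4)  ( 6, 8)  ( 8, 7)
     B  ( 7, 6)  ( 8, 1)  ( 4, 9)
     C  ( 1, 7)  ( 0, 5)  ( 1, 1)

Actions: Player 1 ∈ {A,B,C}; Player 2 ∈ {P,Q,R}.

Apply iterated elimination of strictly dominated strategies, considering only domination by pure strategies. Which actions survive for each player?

P1 drop C (A beats it: P:9>1 Q:6>0 R:8>1)
P2 drop P (R beats it: A:7>4 B:9>6)
P1→{A,B} P2→{Q,R}

IESDS → P1:{A,B} P2:{Q,R}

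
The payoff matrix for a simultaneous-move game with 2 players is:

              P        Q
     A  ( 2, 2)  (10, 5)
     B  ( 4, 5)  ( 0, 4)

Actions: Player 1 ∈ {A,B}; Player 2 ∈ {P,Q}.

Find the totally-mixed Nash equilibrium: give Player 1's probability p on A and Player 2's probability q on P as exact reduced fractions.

p=1/4, q=5/6

P1 indiff ⇒ q·2+(1-q)·10 = q·4+(1-q)·0 ⇒ q(-2) = (1-q)(-10) ⇒ q = 5/6
P2 indiff ⇒ p·2+(1-p)·5 = p·5+(1-p)·4 ⇒ p(-3) = (1-p)(-1) ⇒ p = 1/4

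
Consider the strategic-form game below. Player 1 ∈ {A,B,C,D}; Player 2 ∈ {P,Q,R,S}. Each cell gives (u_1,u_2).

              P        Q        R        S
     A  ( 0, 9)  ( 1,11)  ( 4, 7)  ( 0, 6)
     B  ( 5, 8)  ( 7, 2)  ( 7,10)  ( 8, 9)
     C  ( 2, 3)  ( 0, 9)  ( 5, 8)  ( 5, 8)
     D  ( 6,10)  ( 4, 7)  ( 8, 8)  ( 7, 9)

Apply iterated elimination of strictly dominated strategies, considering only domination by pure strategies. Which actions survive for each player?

P1 drop A (B beats it: P:5>0 Q:7>1 R:7>4 S:8>0)
P1 drop C (B beats it: P:5>2 Q:7>0 R:7>5 S:8>5)
P2 drop Q (P beats it: B:8>2 D:10>7)
P1→{B,D} P2→{P,R,S}

Remaining: P1:{B,D} P2:{P,R,S}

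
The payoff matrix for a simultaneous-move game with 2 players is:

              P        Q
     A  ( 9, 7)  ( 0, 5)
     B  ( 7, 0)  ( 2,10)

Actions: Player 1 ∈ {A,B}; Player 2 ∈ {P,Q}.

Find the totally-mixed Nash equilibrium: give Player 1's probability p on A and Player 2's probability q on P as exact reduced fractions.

P1 indiff ⇒ q·9+(1-q)·0 = q·7+(1-q)·2 ⇒ q(2) = (1-q)(2) ⇒ q = 1/2
P2 indiff ⇒ p·7+(1-p)·0 = p·5+(1-p)·10 ⇒ p(2) = (1-p)(10) ⇒ p = 5/6

P1 mixes 5/6 on A; P2 mixes 1/2 on P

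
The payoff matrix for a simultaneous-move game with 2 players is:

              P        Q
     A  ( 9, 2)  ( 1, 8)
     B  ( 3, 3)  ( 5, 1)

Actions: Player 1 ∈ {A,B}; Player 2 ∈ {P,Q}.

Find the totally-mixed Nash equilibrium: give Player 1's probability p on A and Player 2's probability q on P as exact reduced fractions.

p=1/4, q=2/5

P1 indiff ⇒ q·9+(1-q)·1 = q·3+(1-q)·5 ⇒ q(6) = (1-q)(4) ⇒ q = 2/5
P2 indiff ⇒ p·2+(1-p)·3 = p·8+(1-p)·1 ⇒ p(-6) = (1-p)(-2) ⇒ p = 1/4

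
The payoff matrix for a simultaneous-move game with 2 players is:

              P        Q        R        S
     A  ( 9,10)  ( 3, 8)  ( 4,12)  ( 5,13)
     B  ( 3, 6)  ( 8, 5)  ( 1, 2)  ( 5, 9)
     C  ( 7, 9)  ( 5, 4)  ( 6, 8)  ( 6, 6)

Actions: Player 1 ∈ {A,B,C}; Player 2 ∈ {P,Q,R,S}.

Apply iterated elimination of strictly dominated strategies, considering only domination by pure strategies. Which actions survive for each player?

Survivors P1:{A,C} P2:{P,R,S}

P2 drop Q (P beats it: A:10>8 B:6>5 C:9>4)
P1 drop B (C beats it: P:7>3 R:6>1 S:6>5)
P1→{A,C} P2→{P,R,S}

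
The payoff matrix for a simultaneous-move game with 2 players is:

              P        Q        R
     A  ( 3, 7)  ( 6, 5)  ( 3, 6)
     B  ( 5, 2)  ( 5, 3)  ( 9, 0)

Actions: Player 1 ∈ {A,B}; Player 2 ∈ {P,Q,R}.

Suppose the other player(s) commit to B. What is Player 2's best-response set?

argmax u_2 = {Q}

u_2(P vs B) = 2
u_2(Q vs B) = 3
u_2(R vs B) = 0
max payoff 3 at {Q}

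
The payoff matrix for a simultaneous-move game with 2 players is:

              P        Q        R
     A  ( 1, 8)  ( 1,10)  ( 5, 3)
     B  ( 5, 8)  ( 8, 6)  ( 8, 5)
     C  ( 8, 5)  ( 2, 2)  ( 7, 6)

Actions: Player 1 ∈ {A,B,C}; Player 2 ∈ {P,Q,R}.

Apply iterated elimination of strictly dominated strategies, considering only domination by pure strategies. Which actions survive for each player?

IESDS → P1:{B,C} P2:{P,R}

P1 drop A (B beats it: P:5>1 Q:8>1 R:8>5)
P2 drop Q (P beats it: B:8>6 C:5>2)
P1→{B,C} P2→{P,R}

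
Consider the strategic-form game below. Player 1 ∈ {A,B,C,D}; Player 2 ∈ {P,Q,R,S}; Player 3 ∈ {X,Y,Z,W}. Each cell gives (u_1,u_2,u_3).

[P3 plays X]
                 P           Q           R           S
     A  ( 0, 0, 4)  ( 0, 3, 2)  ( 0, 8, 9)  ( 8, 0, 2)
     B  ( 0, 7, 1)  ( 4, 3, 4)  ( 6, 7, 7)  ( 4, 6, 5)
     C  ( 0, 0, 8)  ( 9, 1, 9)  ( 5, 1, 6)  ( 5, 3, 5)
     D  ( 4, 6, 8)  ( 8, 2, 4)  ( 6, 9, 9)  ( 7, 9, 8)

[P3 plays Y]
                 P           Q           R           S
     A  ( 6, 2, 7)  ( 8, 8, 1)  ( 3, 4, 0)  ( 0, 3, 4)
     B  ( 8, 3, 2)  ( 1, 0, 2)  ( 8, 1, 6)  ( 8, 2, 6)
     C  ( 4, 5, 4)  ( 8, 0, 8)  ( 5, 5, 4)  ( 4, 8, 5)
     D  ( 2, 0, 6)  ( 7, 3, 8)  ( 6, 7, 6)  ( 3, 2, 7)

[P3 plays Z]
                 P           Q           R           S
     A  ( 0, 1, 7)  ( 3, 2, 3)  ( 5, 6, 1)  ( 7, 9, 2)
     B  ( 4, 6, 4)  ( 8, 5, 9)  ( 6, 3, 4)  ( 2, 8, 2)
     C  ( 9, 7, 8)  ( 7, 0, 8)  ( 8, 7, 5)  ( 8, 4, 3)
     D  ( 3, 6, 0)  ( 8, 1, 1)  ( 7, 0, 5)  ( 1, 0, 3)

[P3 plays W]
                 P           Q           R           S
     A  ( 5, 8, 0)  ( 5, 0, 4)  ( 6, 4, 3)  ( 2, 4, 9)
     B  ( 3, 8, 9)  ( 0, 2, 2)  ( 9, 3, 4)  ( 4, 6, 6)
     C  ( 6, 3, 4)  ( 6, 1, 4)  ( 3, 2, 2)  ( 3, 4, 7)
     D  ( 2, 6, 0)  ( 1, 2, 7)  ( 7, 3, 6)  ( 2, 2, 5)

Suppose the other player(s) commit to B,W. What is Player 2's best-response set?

u_2(P vs B,W) = 8
u_2(Q vs B,W) = 2
u_2(R vs B,W) = 3
u_2(S vs B,W) = 6
max payoff 8 at {P}

P2 best: {P}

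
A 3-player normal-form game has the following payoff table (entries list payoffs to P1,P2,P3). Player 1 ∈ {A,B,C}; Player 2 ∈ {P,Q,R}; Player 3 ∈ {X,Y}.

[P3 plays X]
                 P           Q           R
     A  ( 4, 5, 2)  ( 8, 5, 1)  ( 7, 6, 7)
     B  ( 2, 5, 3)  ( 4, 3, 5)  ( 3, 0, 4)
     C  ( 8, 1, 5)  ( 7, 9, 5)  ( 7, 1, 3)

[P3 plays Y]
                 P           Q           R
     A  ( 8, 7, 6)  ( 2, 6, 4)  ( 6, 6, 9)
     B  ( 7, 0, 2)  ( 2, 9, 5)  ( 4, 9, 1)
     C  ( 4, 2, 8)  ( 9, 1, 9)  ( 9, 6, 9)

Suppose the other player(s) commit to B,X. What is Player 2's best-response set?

BR_2 = {P}

u_2(P vs B,X) = 5
u_2(Q vs B,X) = 3
u_2(R vs B,X) = 0
max payoff 5 at {P}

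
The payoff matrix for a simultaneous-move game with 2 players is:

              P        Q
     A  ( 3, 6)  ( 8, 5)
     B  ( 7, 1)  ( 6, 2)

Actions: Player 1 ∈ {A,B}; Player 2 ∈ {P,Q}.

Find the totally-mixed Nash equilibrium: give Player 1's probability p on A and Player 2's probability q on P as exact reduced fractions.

(p,q) = (1/2, 1/3)

P1 indiff ⇒ q·3+(1-q)·8 = q·7+(1-q)·6 ⇒ q(-4) = (1-q)(-2) ⇒ q = 1/3
P2 indiff ⇒ p·6+(1-p)·1 = p·5+(1-p)·2 ⇒ p(1) = (1-p)(1) ⇒ p = 1/2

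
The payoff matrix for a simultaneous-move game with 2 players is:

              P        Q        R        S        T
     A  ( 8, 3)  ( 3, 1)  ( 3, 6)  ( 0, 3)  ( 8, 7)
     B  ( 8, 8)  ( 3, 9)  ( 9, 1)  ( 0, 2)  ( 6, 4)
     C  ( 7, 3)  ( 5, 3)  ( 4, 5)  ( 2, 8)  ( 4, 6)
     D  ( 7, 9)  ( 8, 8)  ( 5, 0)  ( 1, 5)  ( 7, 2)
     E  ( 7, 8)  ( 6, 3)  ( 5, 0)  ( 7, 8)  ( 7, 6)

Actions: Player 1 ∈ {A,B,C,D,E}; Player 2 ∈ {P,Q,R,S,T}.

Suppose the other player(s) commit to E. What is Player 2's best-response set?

u_2(P vs E) = 8
u_2(Q vs E) = 3
u_2(R vs E) = 0
u_2(S vs E) = 8
u_2(T vs E) = 6
max payoff 8 at {P,S}

BR_2 = {P,S}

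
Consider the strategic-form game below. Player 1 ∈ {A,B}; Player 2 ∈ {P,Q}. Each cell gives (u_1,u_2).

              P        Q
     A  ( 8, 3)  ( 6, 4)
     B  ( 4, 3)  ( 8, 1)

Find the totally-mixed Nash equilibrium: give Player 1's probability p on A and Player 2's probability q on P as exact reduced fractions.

P1 indiff ⇒ q·8+(1-q)·6 = q·4+(1-q)·8 ⇒ q(4) = (1-q)(2) ⇒ q = 1/3
P2 indiff ⇒ p·3+(1-p)·3 = p·4+(1-p)·1 ⇒ p(-1) = (1-p)(-2) ⇒ p = 2/3

P1 mixes 2/3 on A; P2 mixes 1/3 on P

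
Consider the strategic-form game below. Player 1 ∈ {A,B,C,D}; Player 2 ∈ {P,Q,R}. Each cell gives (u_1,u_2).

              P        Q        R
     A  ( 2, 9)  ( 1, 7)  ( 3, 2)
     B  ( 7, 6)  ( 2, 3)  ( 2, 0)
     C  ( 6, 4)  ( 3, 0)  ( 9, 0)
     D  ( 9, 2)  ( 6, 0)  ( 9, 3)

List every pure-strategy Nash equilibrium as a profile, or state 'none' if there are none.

(A,P): not NE [P1→D gives 9>2]
(A,Q): not NE [P1→D gives 6>1; P2→P gives 9>7]
(A,R): not NE [P1→D gives 9>3; P2→P gives 9>2]
(B,P): not NE [P1→D gives 9>7]
(B,Q): not NE [P1→D gives 6>2; P2→P gives 6>3]
(B,R): not NE [P1→D gives 9>2; P2→P gives 6>0]
(C,P): not NE [P1→D gives 9>6]
(C,Q): not NE [P1→D gives 6>3; P2→P gives 4>0]
(C,R): not NE [P2→P gives 4>0]
(D,P): not NE [P2→R gives 3>2]
(D,Q): not NE [P2→R gives 3>0]
(D,R): NE

NE set: (D,R)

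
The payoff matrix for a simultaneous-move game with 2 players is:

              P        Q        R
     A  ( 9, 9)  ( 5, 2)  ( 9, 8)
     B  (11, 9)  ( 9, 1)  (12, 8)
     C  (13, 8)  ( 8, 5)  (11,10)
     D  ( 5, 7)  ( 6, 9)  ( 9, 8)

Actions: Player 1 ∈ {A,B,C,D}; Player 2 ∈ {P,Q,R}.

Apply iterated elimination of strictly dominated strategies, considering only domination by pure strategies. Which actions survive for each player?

IESDS → P1:{B,C} P2:{P,R}

P1 drop A (B beats it: P:11>9 Q:9>5 R:12>9)
P1 drop D (B beats it: P:11>5 Q:9>6 R:12>9)
P2 drop Q (P beats it: B:9>1 C:8>5)
P1→{B,C} P2→{P,R}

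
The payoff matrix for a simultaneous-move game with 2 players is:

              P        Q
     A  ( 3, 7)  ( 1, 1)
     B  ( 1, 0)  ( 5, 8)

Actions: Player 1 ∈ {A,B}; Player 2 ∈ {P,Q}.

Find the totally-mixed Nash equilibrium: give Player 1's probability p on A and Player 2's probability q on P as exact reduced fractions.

P1 indiff ⇒ q·3+(1-q)·1 = q·1+(1-q)·5 ⇒ q(2) = (1-q)(4) ⇒ q = 2/3
P2 indiff ⇒ p·7+(1-p)·0 = p·1+(1-p)·8 ⇒ p(6) = (1-p)(8) ⇒ p = 4/7

p=4/7, q=2/3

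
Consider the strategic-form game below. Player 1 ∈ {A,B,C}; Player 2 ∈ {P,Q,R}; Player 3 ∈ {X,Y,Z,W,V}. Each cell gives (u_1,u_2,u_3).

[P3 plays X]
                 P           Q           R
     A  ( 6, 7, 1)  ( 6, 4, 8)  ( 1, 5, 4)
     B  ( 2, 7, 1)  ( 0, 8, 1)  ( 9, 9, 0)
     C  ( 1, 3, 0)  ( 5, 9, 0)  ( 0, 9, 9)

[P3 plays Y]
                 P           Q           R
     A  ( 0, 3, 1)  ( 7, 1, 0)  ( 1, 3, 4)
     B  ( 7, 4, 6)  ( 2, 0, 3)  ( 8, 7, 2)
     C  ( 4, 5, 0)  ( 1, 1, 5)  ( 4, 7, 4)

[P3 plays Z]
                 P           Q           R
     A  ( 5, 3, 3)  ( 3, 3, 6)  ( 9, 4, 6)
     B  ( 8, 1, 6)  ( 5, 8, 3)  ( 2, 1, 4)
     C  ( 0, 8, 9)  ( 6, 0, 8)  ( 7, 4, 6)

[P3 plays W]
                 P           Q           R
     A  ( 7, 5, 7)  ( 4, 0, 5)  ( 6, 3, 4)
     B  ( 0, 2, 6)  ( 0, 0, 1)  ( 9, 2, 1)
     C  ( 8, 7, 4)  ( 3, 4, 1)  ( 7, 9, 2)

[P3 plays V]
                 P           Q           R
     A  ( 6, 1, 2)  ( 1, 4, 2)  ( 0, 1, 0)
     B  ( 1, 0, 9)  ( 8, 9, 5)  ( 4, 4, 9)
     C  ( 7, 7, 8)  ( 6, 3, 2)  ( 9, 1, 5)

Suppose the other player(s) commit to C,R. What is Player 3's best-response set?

u_3(X vs C,R) = 9
u_3(Y vs C,R) = 4
u_3(Z vs C,R) = 6
u_3(W vs C,R) = 2
u_3(V vs C,R) = 5
max payoff 9 at {X}

argmax u_3 = {X}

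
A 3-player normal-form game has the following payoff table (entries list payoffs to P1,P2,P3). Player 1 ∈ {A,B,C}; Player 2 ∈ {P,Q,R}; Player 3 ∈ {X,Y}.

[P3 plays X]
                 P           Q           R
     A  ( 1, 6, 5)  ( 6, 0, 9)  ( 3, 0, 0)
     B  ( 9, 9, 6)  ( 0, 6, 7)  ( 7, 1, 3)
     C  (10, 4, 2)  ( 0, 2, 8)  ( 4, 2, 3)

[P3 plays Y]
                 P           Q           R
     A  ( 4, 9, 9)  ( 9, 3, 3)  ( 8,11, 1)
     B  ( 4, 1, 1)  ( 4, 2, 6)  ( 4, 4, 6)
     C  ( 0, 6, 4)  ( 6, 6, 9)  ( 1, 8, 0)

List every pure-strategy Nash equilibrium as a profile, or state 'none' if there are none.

Nash profiles: (A,R,Y)

(A,P,X): not NE [P1→C gives 10>1; P3→Y gives 9>5]
(A,P,Y): not NE [P2→R gives 11>9]
(A,Q,X): not NE [P2→P gives 6>0]
(A,Q,Y): not NE [P2→R gives 11>3; P3→X gives 9>3]
(A,R,X): not NE [P1→B gives 7>3; P2→P gives 6>0; P3→Y gives 1>0]
(A,R,Y): NE
(B,P,X): not NE [P1→C gives 10>9]
(B,P,Y): not NE [P2→R gives 4>1; P3→X gives 6>1]
(B,Q,X): not NE [P1→A gives 6>0; P2→P gives 9>6]
(B,Q,Y): not NE [P1→A gives 9>4; P2→R gives 4>2; P3→X gives 7>6]
(B,R,X): not NE [P2→P gives 9>1; P3→Y gives 6>3]
(B,R,Y): not NE [P1→A gives 8>4]
(C,P,X): not NE [P3→Y gives 4>2]
(C,P,Y): not NE [P1→B gives 4>0; P2→R gives 8>6]
(C,Q,X): not NE [P1→A gives 6>0; P2→P gives 4>2; P3→Y gives 9>8]
(C,Q,Y): not NE [P1→A gives 9>6; P2→R gives 8>6]
(C,R,X): not NE [P1→B gives 7>4; P2→P gives 4>2]
(C,R,Y): not NE [P1→A gives 8>1; P3→X gives 3>0]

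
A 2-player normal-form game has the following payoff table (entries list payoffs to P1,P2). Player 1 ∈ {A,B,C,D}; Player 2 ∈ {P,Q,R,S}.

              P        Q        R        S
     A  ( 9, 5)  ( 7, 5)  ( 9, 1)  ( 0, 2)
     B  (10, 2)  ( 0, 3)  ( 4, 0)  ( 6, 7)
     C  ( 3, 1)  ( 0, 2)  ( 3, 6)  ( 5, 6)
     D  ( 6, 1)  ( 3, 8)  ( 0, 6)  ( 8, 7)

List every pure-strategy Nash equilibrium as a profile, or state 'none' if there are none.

Nash profiles: (A,Q)

(A,P): not NE [P1→B gives 10>9]
(A,Q): NE
(A,R): not NE [P2→Q gives 5>1]
(A,S): not NE [P1→D gives 8>0; P2→Q gives 5>2]
(B,P): not NE [P2→S gives 7>2]
(B,Q): not NE [P1→A gives 7>0; P2→S gives 7>3]
(B,R): not NE [P1→A gives 9>4; P2→S gives 7>0]
(B,S): not NE [P1→D gives 8>6]
(C,P): not NE [P1→B gives 10>3; P2→S gives 6>1]
(C,Q): not NE [P1→A gives 7>0; P2→S gives 6>2]
(C,R): not NE [P1→A gives 9>3]
(C,S): not NE [P1→D gives 8>5]
(D,P): not NE [P1→B gives 10>6; P2→Q gives 8>1]
(D,Q): not NE [P1→A gives 7>3]
(D,R): not NE [P1→A gives 9>0; P2→Q gives 8>6]
(D,S): not NE [P2→Q gives 8>7]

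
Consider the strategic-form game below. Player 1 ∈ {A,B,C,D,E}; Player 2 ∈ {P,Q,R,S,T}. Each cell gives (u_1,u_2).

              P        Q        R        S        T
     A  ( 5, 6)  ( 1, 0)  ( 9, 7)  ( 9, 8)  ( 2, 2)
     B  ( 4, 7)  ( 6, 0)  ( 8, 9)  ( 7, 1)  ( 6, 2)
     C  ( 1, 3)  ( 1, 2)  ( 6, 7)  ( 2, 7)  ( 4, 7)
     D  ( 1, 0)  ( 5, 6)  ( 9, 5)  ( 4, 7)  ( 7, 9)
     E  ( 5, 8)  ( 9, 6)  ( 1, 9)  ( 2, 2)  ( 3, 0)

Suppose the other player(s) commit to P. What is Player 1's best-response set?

u_1(A vs P) = 5
u_1(B vs P) = 4
u_1(C vs P) = 1
u_1(D vs P) = 1
u_1(E vs P) = 5
max payoff 5 at {A,E}

argmax u_1 = {A,E}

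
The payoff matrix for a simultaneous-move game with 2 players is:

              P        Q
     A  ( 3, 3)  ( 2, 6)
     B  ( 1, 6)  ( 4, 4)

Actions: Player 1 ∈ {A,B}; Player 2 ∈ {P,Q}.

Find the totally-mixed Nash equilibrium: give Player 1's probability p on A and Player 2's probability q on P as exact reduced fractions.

p=2/5, q=1/2

P1 indiff ⇒ q·3+(1-q)·2 = q·1+(1-q)·4 ⇒ q(2) = (1-q)(2) ⇒ q = 1/2
P2 indiff ⇒ p·3+(1-p)·6 = p·6+(1-p)·4 ⇒ p(-3) = (1-p)(-2) ⇒ p = 2/5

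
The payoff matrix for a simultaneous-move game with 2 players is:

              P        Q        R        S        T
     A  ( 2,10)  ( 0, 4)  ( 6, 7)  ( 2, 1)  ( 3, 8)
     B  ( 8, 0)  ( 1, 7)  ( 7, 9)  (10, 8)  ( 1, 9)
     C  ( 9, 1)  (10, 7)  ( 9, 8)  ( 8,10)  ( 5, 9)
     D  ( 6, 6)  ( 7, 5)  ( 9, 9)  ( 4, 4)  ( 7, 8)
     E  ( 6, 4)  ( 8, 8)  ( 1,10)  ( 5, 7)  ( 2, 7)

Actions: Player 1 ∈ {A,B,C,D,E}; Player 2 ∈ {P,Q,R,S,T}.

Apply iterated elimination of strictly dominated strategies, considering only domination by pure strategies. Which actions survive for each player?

IESDS → P1:{B,C,D} P2:{R,S,T}

P1 drop A (C beats it: P:9>2 Q:10>0 R:9>6 S:8>2 T:5>3)
P1 drop E (C beats it: P:9>6 Q:10>8 R:9>1 S:8>5 T:5>2)
P2 drop P (R beats it: B:9>0 C:8>1 D:9>6)
P2 drop Q (R beats it: B:9>7 C:8>7 D:9>5)
P1→{B,C,D} P2→{R,S,T}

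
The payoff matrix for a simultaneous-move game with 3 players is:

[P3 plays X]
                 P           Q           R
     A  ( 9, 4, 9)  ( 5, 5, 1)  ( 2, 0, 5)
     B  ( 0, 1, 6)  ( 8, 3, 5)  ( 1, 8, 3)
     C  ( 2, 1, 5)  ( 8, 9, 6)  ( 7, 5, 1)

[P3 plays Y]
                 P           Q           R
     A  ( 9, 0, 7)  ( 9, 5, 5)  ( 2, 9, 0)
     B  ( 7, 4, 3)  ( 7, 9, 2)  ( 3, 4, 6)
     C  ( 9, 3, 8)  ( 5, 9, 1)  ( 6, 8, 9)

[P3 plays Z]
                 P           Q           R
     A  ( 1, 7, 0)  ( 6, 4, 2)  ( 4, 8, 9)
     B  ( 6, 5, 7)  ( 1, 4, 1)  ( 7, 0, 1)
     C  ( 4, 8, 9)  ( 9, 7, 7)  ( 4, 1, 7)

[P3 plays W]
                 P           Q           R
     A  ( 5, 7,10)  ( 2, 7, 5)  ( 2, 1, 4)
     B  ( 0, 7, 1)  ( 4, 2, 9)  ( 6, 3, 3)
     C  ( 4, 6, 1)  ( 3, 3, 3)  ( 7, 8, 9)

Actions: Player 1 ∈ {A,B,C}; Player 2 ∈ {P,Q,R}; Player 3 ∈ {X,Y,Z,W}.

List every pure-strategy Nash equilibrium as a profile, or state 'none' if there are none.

Nash profiles: (A,P,W), (B,P,Z), (C,R,W)

(A,P,X): not NE [P2→Q gives 5>4; P3→W gives 10>9]
(A,P,Y): not NE [P2→R gives 9>0; P3→W gives 10>7]
(A,P,Z): not NE [P1→B gives 6>1; P2→R gives 8>7; P3→W gives 10>0]
(A,P,W): NE
(A,Q,X): not NE [P1→C gives 8>5; P3→W gives 5>1]
(A,Q,Y): not NE [P2→R gives 9>5]
(A,Q,Z): not NE [P1→C gives 9>6; P2→R gives 8>4; P3→W gives 5>2]
(A,Q,W): not NE [P1→B gives 4>2]
(A,R,X): not NE [P1→C gives 7>2; P2→Q gives 5>0; P3→Z gives 9>5]
(A,R,Y): not NE [P1→C gives 6>2; P3→Z gives 9>0]
(A,R,Z): not NE [P1→B gives 7>4]
(A,R,W): not NE [P1→C gives 7>2; P2→Q gives 7>1; P3→Z gives 9>4]
(B,P,X): not NE [P1→A gives 9>0; P2→R gives 8>1; P3→Z gives 7>6]
(B,P,Y): not NE [P1→C gives 9>7; P2→Q gives 9>4; P3→Z gives 7>3]
(B,P,Z): NE
(B,P,W): not NE [P1→A gives 5>0; P3→Z gives 7>1]
(B,Q,X): not NE [P2→R gives 8>3; P3→W gives 9>5]
(B,Q,Y): not NE [P1→A gives 9>7; P3→W gives 9>2]
(B,Q,Z): not NE [P1→C gives 9>1; P2→P gives 5>4; P3→W gives 9>1]
(B,Q,W): not NE [P2→P gives 7>2]
(B,R,X): not NE [P1→C gives 7>1; P3→Y gives 6>3]
(B,R,Y): not NE [P1→C gives 6>3; P2→Q gives 9>4]
(B,R,Z): not NE [P2→P gives 5>0; P3→Y gives 6>1]
(B,R,W): not NE [P1→C gives 7>6; P2→P gives 7>3; P3→Y gives 6>3]
(C,P,X): not NE [P1→A gives 9>2; P2→Q gives 9>1; P3→Z gives 9>5]
(C,P,Y): not NE [P2→Q gives 9>3; P3→Z gives 9>8]
(C,P,Z): not NE [P1→B gives 6>4]
(C,P,W): not NE [P1→A gives 5>4; P2→R gives 8>6; P3→Z gives 9>1]
(C,Q,X): not NE [P3→Z gives 7>6]
(C,Q,Y): not NE [P1→A gives 9>5; P3→Z gives 7>1]
(C,Q,Z): not NE [P2→P gives 8>7]
(C,Q,W): not NE [P1→B gives 4>3; P2→R gives 8>3; P3→Z gives 7>3]
(C,R,X): not NE [P2→Q gives 9>5; P3→W gives 9>1]
(C,R,Y): not NE [P2→Q gives 9>8]
(C,R,Z): not NE [P1→B gives 7>4; P2→P gives 8>1; P3→W gives 9>7]
(C,R,W): NE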